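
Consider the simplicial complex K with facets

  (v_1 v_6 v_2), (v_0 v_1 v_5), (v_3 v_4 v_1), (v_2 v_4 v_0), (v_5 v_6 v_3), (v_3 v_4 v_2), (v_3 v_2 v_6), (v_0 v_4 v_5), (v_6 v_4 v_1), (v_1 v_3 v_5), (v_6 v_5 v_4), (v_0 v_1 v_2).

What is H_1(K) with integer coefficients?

H_1 = Z/2.

Take the total order v_0 < v_1 < v_2 < v_3 < v_4 < v_5 < v_6 on the vertex set. Then K (dimension 2) consists of the simplices:

  0-simplices (7): [v_0], [v_1], [v_2], [v_3], [v_4], [v_5], [v_6]
  1-simplices (18): (18 of them)
  2-simplices (12): (12 of them)

so the chain groups are C_0 ≅ Z^7, C_1 ≅ Z^18, C_2 ≅ Z^12.

The boundary map ∂_1: C_1 → C_0 sends each edge [p,q] (with p < q) to q − p. For instance
  ∂[v_2,v_6] = [v_6] − [v_2].
As a 7×18 matrix over Z this has rank 6, with invariant factors (1,1,1,1,1,1).

The boundary map ∂_2: C_2 → C_1 maps a triangle to the signed sum of its edges. For instance
  ∂[v_3,v_5,v_6] = [v_5,v_6] − [v_3,v_6] + [v_3,v_5],
  ∂[v_2,v_3,v_6] = [v_3,v_6] − [v_2,v_6] + [v_2,v_3].
This gives a 18×12 integer matrix of rank 12; reducing to Smith normal form yields diagonal entries (1,1,1,1,1,1,1,1,1,1,1,2).

Reading off H_k = ker ∂_k / im ∂_{k+1}:

  H_1: rank ker ∂_1 − rank ∂_2 = (18 − 6) − 12 = 0, and ∂_2 has invariant factor 2 > 1, so H_1 ≅ Z/2.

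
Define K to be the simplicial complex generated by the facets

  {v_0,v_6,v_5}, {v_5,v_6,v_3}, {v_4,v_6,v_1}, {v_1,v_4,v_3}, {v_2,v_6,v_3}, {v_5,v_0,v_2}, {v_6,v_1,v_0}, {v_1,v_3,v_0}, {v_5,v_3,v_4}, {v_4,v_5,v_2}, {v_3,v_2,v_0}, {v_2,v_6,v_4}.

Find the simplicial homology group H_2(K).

K has 7 vertices, 18 edges, 12 triangles.
rank ∂_2 = 12, rank ∂_3 = 0 ⇒ b_2 = 12 − 12 − 0 = 0. So H_2 = 0.

H_2 ≅ 0.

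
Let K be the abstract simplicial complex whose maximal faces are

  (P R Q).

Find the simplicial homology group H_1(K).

Order the vertices as P < Q < R. Listing each simplex with vertices in this order, K has dimension 2 with simplices:

  0-simplices (3): P, Q, R
  1-simplices (3): PQ, PR, QR
  2-simplices (1): PQR

so the chain groups are C_0 ≅ Z^3, C_1 ≅ Z^3, C_2 ≅ Z^1.

Boundary ∂_1: C_1 → C_0 sends each edge [p,q] (with p < q) to q − p.
The resulting 3×3 matrix has rank 2, and its Smith normal form has invariant factors (1,1).

The boundary map ∂_2: C_2 → C_1 maps a triangle to the signed sum of its edges. For instance
  ∂PQR = QR − PR + PQ.
This gives a 3×1 integer matrix of rank 1; reducing to Smith normal form yields diagonal entries (1).

From H_k ≅ ker(∂_k) / im(∂_{k+1}) we obtain:

  H_1: rank ker ∂_1 − rank ∂_2 = (3 − 2) − 1 = 0, and the invariant factors of ∂_2 are all 1, so H_1 ≅ 0.

(K is a triangulation of the 2-simplex.)

H_1 ≅ 0.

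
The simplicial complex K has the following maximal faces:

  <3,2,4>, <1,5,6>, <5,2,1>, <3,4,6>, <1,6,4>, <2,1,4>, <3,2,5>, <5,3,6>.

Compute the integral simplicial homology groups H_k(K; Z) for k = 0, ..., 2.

H_0 = Z,  H_1 = 0,  H_2 = Z.

Take the total order 1 < 2 < 3 < 4 < 5 < 6 on the vertex set. Then K (dimension 2) consists of the simplices:

  0-simplices (6): [1], [2], [3], [4], [5], [6]
  1-simplices (12): [1,2], [1,4], [1,5], [1,6], [2,3], [2,4], [2,5], [3,4], [3,5], [3,6], [4,6], [5,6]
  2-simplices (8): [1,2,4], [1,2,5], [1,4,6], [1,5,6], [2,3,4], [2,3,5], [3,4,6], [3,5,6]

giving chain groups C_0 ≅ Z^6, C_1 ≅ Z^12, C_2 ≅ Z^8.

∂_1: C_1 → C_0 is given by ∂[p,q] = [q] − [p]. For instance
  ∂[3,5] = [5] − [3].
The 6×12 boundary matrix has rank 5 and Smith normal form diag(1,1,1,1,1).

∂_2: C_2 → C_1 sends each 2-simplex [p,q,r] to [q,r] − [p,r] + [p,q]. For instance
  ∂[3,4,6] = [4,6] − [3,6] + [3,4],
  ∂[1,2,4] = [2,4] − [1,4] + [1,2].
As a 12×8 matrix over Z this has rank 7, with invariant factors (1,1,1,1,1,1,1).

Reading off H_k = ker ∂_k / im ∂_{k+1}:

  H_0: rank C_0 − rank ∂_1 = 6 − 5 = 1, and the invariant factors of ∂_1 are all 1, so H_0 = Z.
  H_1: rank ker ∂_1 − rank ∂_2 = (12 − 5) − 7 = 0, and the invariant factors of ∂_2 are all 1, so H_1 = 0.
  H_2: rank ker ∂_2 − rank ∂_3 = (8 − 7) − 0 = 1, and there is no ∂_3, so H_2 = Z.

(K is a triangulation of the 2-sphere S^2.)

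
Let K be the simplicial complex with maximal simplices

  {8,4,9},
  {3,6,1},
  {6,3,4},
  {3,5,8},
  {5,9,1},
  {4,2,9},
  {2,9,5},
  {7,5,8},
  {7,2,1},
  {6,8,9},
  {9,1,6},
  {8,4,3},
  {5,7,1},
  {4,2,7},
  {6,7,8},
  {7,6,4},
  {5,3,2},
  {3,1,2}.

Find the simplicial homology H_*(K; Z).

Order the vertices as 1 < 2 < 3 < 4 < 5 < 6 < 7 < 8 < 9. Listing each simplex with vertices in this order, K has dimension 2 with simplices:

  0-simplices (9): [1], [2], [3], [4], [5], [6], [7], [8], [9]
  1-simplices (27): (27 of them)
  2-simplices (18): [1,2,3], [1,2,7], [1,3,6], [1,5,7], [1,5,9], [1,6,9], [2,3,5], [2,4,7], [2,4,9], [2,5,9], [3,4,6], [3,4,8], [3,5,8], [4,6,7], [4,8,9], [5,7,8], [6,7,8], [6,8,9]

giving chain groups C_0 ≅ Z^9, C_1 ≅ Z^27, C_2 ≅ Z^18.

The boundary map ∂_1: C_1 → C_0 is given by ∂[p,q] = [q] − [p]. For instance
  ∂[8,9] = [9] − [8].
This gives a 9×27 integer matrix of rank 8; reducing to Smith normal form yields diagonal entries (1,1,1,1,1,1,1,1).

∂_2: C_2 → C_1 sends each 2-simplex [p,q,r] to [q,r] − [p,r] + [p,q]. For instance
  ∂[6,7,8] = [7,8] − [6,8] + [6,7],
  ∂[3,5,8] = [5,8] − [3,8] + [3,5].
This gives a 27×18 integer matrix of rank 18; reducing to Smith normal form yields diagonal entries (1,1,1,1,1,1,1,1,1,1,1,1,1,1,1,1,1,2).

From H_k ≅ ker(∂_k) / im(∂_{k+1}) we obtain:

  H_0: rank C_0 − rank ∂_1 = 9 − 8 = 1, and the invariant factors of ∂_1 are all 1, so H_0 = Z.
  H_1: rank ker ∂_1 − rank ∂_2 = (27 − 8) − 18 = 1, and ∂_2 has invariant factor 2 > 1, so H_1 = Z ⊕ Z_2.
  H_2: rank ker ∂_2 − rank ∂_3 = (18 − 18) − 0 = 0, and there is no ∂_3, so H_2 = 0.

H_0 ≅ Z,  H_1 ≅ Z ⊕ Z_2,  H_2 = 0.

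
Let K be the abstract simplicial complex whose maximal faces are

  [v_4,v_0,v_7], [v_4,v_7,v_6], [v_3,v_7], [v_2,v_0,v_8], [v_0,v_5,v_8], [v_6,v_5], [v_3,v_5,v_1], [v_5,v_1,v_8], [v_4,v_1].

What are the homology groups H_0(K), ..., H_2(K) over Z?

We work with the vertex ordering v_0 < v_1 < v_2 < v_3 < v_4 < v_5 < v_6 < v_7 < v_8. The simplices of K, each written with vertices in increasing order, are:

  0-simplices (9): [v_0], [v_1], [v_2], [v_3], [v_4], [v_5], [v_6], [v_7], [v_8]
  1-simplices (17): (17 of them)
  2-simplices (6): [v_0,v_2,v_8], [v_0,v_4,v_7], [v_0,v_5,v_8], [v_1,v_3,v_5], [v_1,v_5,v_8], [v_4,v_6,v_7]

so the chain groups are C_0 ≅ Z^9, C_1 ≅ Z^17, C_2 ≅ Z^6.

The boundary map ∂_1: C_1 → C_0 maps an edge to its endpoints' difference, ∂[p,q] = q − p. For instance
  ∂[v_1,v_3] = [v_3] − [v_1].
The resulting 9×17 matrix has rank 8, and its Smith normal form has invariant factors (1,1,1,1,1,1,1,1).

Boundary ∂_2: C_2 → C_1 maps a triangle to the signed sum of its edges. For instance
  ∂[v_1,v_3,v_5] = [v_3,v_5] − [v_1,v_5] + [v_1,v_3],
  ∂[v_0,v_4,v_7] = [v_4,v_7] − [v_0,v_7] + [v_0,v_4].
This gives a 17×6 integer matrix of rank 6; reducing to Smith normal form yields diagonal entries (1,1,1,1,1,1).

Now H_k = ker ∂_k / im ∂_{k+1}, so:

  H_0: rank C_0 − rank ∂_1 = 9 − 8 = 1, and the invariant factors of ∂_1 are all 1, so H_0 ≅ Z.
  H_1: rank ker ∂_1 − rank ∂_2 = (17 − 8) − 6 = 3, and the invariant factors of ∂_2 are all 1, so H_1 ≅ Z^3.
  H_2: rank ker ∂_2 − rank ∂_3 = (6 − 6) − 0 = 0, and there is no ∂_3, so H_2 ≅ 0.

As a check, the Euler characteristic is 9 − 17 + 6 = -2, which agrees with 1 − 3 + 0 = -2.

H_0 ≅ Z,  H_1 ≅ Z^3,  H_2 = 0.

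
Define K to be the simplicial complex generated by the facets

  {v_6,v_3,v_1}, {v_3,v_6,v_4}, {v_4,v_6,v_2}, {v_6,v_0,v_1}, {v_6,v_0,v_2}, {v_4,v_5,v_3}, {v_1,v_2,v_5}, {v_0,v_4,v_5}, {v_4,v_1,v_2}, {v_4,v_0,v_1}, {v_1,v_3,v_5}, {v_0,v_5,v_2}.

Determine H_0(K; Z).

Take the total order v_0 < v_1 < v_2 < v_3 < v_4 < v_5 < v_6 on the vertex set. Then K (dimension 2) consists of the simplices:

  0-simplices (7): [v_0], [v_1], [v_2], [v_3], [v_4], [v_5], [v_6]
  1-simplices (18): (18 of them)
  2-simplices (12): (12 of them)

Hence C_0 ≅ Z^7, C_1 ≅ Z^18, C_2 ≅ Z^12.

The boundary map ∂_1: C_1 → C_0 sends each edge [p,q] (with p < q) to q − p.
This gives a 7×18 integer matrix of rank 6; reducing to Smith normal form yields diagonal entries (1,1,1,1,1,1).

The boundary map ∂_2: C_2 → C_1 acts by ∂[p,q,r] = [q,r] − [p,r] + [p,q]. For instance
  ∂[v_1,v_3,v_6] = [v_3,v_6] − [v_1,v_6] + [v_1,v_3],
  ∂[v_3,v_4,v_5] = [v_4,v_5] − [v_3,v_5] + [v_3,v_4].
As a 18×12 matrix over Z this has rank 12, with invariant factors (1,1,1,1,1,1,1,1,1,1,1,2).

From H_k ≅ ker(∂_k) / im(∂_{k+1}) we obtain:

  H_0: rank C_0 − rank ∂_1 = 7 − 6 = 1, and the invariant factors of ∂_1 are all 1, so H_0 = Z.

H_0 = Z.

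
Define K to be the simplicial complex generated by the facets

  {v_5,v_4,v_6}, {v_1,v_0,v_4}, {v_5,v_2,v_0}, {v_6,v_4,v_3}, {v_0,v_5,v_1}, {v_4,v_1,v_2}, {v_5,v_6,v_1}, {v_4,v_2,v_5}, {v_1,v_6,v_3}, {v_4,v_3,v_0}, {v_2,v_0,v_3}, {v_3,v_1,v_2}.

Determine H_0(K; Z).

Fix the vertex order v_0 < v_1 < v_2 < v_3 < v_4 < v_5 < v_6 and write every simplex with vertices in increasing order. Then dim K = 2 and the simplices of K are:

  0-simplices (7): [v_0], [v_1], [v_2], [v_3], [v_4], [v_5], [v_6]
  1-simplices (18): (18 of them)
  2-simplices (12): (12 of them)

Hence C_0 ≅ Z^7, C_1 ≅ Z^18, C_2 ≅ Z^12.

Boundary ∂_1: C_1 → C_0 sends each edge [p,q] (with p < q) to q − p. For instance
  ∂[v_5,v_6] = [v_6] − [v_5].
As a 7×18 matrix over Z this has rank 6, with invariant factors (1,1,1,1,1,1).

∂_2: C_2 → C_1 maps a triangle to the signed sum of its edges. For instance
  ∂[v_0,v_2,v_5] = [v_2,v_5] − [v_0,v_5] + [v_0,v_2],
  ∂[v_1,v_5,v_6] = [v_5,v_6] − [v_1,v_6] + [v_1,v_5].
As a 18×12 matrix over Z this has rank 12, with invariant factors (1,1,1,1,1,1,1,1,1,1,1,2).

Reading off H_k = ker ∂_k / im ∂_{k+1}:

  H_0: rank C_0 − rank ∂_1 = 7 − 6 = 1, and the invariant factors of ∂_1 are all 1, so H_0 = Z.

(K is a triangulation of the real projective plane RP^2.)

H_0 = Z.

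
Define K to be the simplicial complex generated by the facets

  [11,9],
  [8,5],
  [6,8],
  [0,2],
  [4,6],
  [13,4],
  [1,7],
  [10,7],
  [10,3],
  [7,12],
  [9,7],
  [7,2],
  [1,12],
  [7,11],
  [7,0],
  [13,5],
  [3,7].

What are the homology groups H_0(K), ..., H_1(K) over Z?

H_0 ≅ Z^2,  H_1 ≅ Z^5.

K has 14 vertices, 17 edges.
rank ∂_0 = 0, rank ∂_1 = 12 ⇒ b_0 = 14 − 0 − 12 = 2; all invariant factors of ∂_1 are 1 so no torsion. So H_0 = Z^2.
rank ∂_1 = 12, rank ∂_2 = 0 ⇒ b_1 = 17 − 12 − 0 = 5. So H_1 = Z^5.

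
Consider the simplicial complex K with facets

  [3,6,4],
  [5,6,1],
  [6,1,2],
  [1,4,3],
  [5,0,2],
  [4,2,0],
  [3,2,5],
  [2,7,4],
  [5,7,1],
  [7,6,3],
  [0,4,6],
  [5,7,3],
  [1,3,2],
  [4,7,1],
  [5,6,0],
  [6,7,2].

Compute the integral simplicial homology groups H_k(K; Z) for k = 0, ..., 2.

Order the vertices as 0 < 1 < 2 < 3 < 4 < 5 < 6 < 7. Listing each simplex with vertices in this order, K has dimension 2 with simplices:

  0-simplices (8): [0], [1], [2], [3], [4], [5], [6], [7]
  1-simplices (24): (24 of them)
  2-simplices (16): [0,2,4], [0,2,5], [0,4,6], [0,5,6], [1,2,3], [1,2,6], [1,3,4], [1,4,7], [1,5,6], [1,5,7], [2,3,5], [2,4,7], [2,6,7], [3,4,6], [3,5,7], [3,6,7]

so the chain groups are C_0 ≅ Z^8, C_1 ≅ Z^24, C_2 ≅ Z^16.

The boundary map ∂_1: C_1 → C_0 is given by ∂[p,q] = [q] − [p]. For instance
  ∂[2,5] = [5] − [2].
The 8×24 boundary matrix has rank 7 and Smith normal form diag(1,1,1,1,1,1,1).

∂_2: C_2 → C_1 maps a triangle to the signed sum of its edges. For instance
  ∂[0,2,4] = [2,4] − [0,4] + [0,2],
  ∂[1,4,7] = [4,7] − [1,7] + [1,4].
The 24×16 boundary matrix has rank 15 and Smith normal form diag(1,1,1,1,1,1,1,1,1,1,1,1,1,1,1).

Now H_k = ker ∂_k / im ∂_{k+1}, so:

  H_0: rank C_0 − rank ∂_1 = 8 − 7 = 1, and the invariant factors of ∂_1 are all 1, so H_0 ≅ Z.
  H_1: rank ker ∂_1 − rank ∂_2 = (24 − 7) − 15 = 2, and the invariant factors of ∂_2 are all 1, so H_1 ≅ Z^2.
  H_2: rank ker ∂_2 − rank ∂_3 = (16 − 15) − 0 = 1, and there is no ∂_3, so H_2 ≅ Z.

As a check, the Euler characteristic is 8 − 24 + 16 = 0, which agrees with 1 − 2 + 1 = 0.

H_0 = Z,  H_1 = Z^2,  H_2 = Z.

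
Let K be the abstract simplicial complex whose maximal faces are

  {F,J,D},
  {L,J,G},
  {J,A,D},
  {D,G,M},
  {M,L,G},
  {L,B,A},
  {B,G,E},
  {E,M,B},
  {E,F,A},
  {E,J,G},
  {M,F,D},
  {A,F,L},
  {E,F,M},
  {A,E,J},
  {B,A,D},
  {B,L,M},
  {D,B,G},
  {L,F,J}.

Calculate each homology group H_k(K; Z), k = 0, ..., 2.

H_0 = Z,  H_1 = Z ⊕ Z/2,  H_2 = 0.

Fix the vertex order A < B < D < E < F < G < J < L < M and write every simplex with vertices in increasing order. Then dim K = 2 and the simplices of K are:

  0-simplices (9): A, B, D, E, F, G, J, L, M
  1-simplices (27): AB, AD, AE, AF, AJ, AL, BD, BE, BG, BL, BM, DF, DG, DJ, DM, EF, EG, EJ, EM, FJ, FL, FM, GJ, GL, GM, JL, LM
  2-simplices (18): ABD, ABL, ADJ, AEF, AEJ, AFL, BDG, BEG, BEM, BLM, DFJ, DFM, DGM, EFM, EGJ, FJL, GJL, GLM

Hence C_0 ≅ Z^9, C_1 ≅ Z^27, C_2 ≅ Z^18.

Boundary ∂_1: C_1 → C_0 sends each edge [p,q] (with p < q) to q − p. For instance
  ∂FM = M − F.
This gives a 9×27 integer matrix of rank 8; reducing to Smith normal form yields diagonal entries (1,1,1,1,1,1,1,1).

∂_2: C_2 → C_1 sends each 2-simplex [p,q,r] to [q,r] − [p,r] + [p,q]. For instance
  ∂BDG = DG − BG + BD,
  ∂AEF = EF − AF + AE.
As a 27×18 matrix over Z this has rank 18, with invariant factors (1,1,1,1,1,1,1,1,1,1,1,1,1,1,1,1,1,2).

Computing H_k = (kernel of ∂_k) / (image of ∂_{k+1}):

  H_0: rank C_0 − rank ∂_1 = 9 − 8 = 1, and the invariant factors of ∂_1 are all 1, so H_0 = Z.
  H_1: rank ker ∂_1 − rank ∂_2 = (27 − 8) − 18 = 1, and ∂_2 has invariant factor 2 > 1, so H_1 = Z ⊕ Z/2.
  H_2: rank ker ∂_2 − rank ∂_3 = (18 − 18) − 0 = 0, and there is no ∂_3, so H_2 = 0.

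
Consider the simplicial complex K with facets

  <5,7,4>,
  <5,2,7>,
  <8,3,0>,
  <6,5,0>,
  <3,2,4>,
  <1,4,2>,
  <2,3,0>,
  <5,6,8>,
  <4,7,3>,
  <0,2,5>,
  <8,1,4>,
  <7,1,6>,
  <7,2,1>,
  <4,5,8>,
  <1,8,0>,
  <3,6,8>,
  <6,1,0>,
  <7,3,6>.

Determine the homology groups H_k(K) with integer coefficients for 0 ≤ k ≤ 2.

H_0 = Z,  H_1 = Z ⊕ Z/2Z,  H_2 = 0.

Order the vertices as 0 < 1 < 2 < 3 < 4 < 5 < 6 < 7 < 8. Listing each simplex with vertices in this order, K has dimension 2 with simplices:

  0-simplices (9): [0], [1], [2], [3], [4], [5], [6], [7], [8]
  1-simplices (27): (27 of them)
  2-simplices (18): [0,1,6], [0,1,8], [0,2,3], [0,2,5], [0,3,8], [0,5,6], [1,2,4], [1,2,7], [1,4,8], [1,6,7], [2,3,4], [2,5,7], [3,4,7], [3,6,7], [3,6,8], [4,5,7], [4,5,8], [5,6,8]

Hence C_0 ≅ Z^9, C_1 ≅ Z^27, C_2 ≅ Z^18.

Boundary ∂_1: C_1 → C_0 sends each edge [p,q] (with p < q) to q − p.
This gives a 9×27 integer matrix of rank 8; reducing to Smith normal form yields diagonal entries (1,1,1,1,1,1,1,1).

Boundary ∂_2: C_2 → C_1 sends each 2-simplex [p,q,r] to [q,r] − [p,r] + [p,q]. For instance
  ∂[1,2,4] = [2,4] − [1,4] + [1,2],
  ∂[3,6,8] = [6,8] − [3,8] + [3,6].
This gives a 27×18 integer matrix of rank 18; reducing to Smith normal form yields diagonal entries (1,1,1,1,1,1,1,1,1,1,1,1,1,1,1,1,1,2).

Computing H_k = (kernel of ∂_k) / (image of ∂_{k+1}):

  H_0: rank C_0 − rank ∂_1 = 9 − 8 = 1, and the invariant factors of ∂_1 are all 1, so H_0 = Z.
  H_1: rank ker ∂_1 − rank ∂_2 = (27 − 8) − 18 = 1, and ∂_2 has invariant factor 2 > 1, so H_1 = Z ⊕ Z/2Z.
  H_2: rank ker ∂_2 − rank ∂_3 = (18 − 18) − 0 = 0, and there is no ∂_3, so H_2 = 0.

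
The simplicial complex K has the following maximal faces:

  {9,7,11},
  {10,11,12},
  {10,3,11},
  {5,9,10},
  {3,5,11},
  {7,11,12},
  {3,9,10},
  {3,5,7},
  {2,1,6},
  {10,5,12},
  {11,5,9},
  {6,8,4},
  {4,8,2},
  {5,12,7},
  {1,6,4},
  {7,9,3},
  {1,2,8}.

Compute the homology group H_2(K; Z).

H_2 = 0.

We work with the vertex ordering 1 < 2 < 3 < 4 < 5 < 6 < 7 < 8 < 9 < 10 < 11 < 12. The simplices of K, each written with vertices in increasing order, are:

  0-simplices (12): [1], [2], [3], [4], [5], [6], [7], [8], [9], [10], [11], [12]
  1-simplices (28): (28 of them)
  2-simplices (17): (17 of them)

so the chain groups are C_0 ≅ Z^12, C_1 ≅ Z^28, C_2 ≅ Z^17.

∂_1: C_1 → C_0 is given by ∂[p,q] = [q] − [p].
This gives a 12×28 integer matrix of rank 10; reducing to Smith normal form yields diagonal entries (1,1,1,1,1,1,1,1,1,1).

Boundary ∂_2: C_2 → C_1 acts by ∂[p,q,r] = [q,r] − [p,r] + [p,q]. For instance
  ∂[7,9,11] = [9,11] − [7,11] + [7,9],
  ∂[3,10,11] = [10,11] − [3,11] + [3,10].
The 28×17 boundary matrix has rank 17 and Smith normal form diag(1,1,1,1,1,1,1,1,1,1,1,1,1,1,1,1,2).

Now H_k = ker ∂_k / im ∂_{k+1}, so:

  H_2: rank ker ∂_2 − rank ∂_3 = (17 − 17) − 0 = 0, and there is no ∂_3, so H_2 ≅ 0.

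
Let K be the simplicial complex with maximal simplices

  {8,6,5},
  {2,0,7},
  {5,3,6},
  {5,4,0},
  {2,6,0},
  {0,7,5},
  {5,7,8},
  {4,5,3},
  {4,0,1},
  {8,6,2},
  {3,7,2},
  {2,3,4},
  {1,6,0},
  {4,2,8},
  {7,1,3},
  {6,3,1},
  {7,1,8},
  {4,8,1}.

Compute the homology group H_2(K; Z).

Fix the vertex order 0 < 1 < 2 < 3 < 4 < 5 < 6 < 7 < 8 and write every simplex with vertices in increasing order. Then dim K = 2 and the simplices of K are:

  0-simplices (9): [0], [1], [2], [3], [4], [5], [6], [7], [8]
  1-simplices (27): (27 of them)
  2-simplices (18): [0,1,4], [0,1,6], [0,2,6], [0,2,7], [0,4,5], [0,5,7], [1,3,6], [1,3,7], [1,4,8], [1,7,8], [2,3,4], [2,3,7], [2,4,8], [2,6,8], [3,4,5], [3,5,6], [5,6,8], [5,7,8]

so the chain groups are C_0 ≅ Z^9, C_1 ≅ Z^27, C_2 ≅ Z^18.

The boundary map ∂_1: C_1 → C_0 maps an edge to its endpoints' difference, ∂[p,q] = q − p.
The resulting 9×27 matrix has rank 8, and its Smith normal form has invariant factors (1,1,1,1,1,1,1,1).

∂_2: C_2 → C_1 sends each 2-simplex [p,q,r] to [q,r] − [p,r] + [p,q]. For instance
  ∂[1,3,7] = [3,7] − [1,7] + [1,3],
  ∂[5,7,8] = [7,8] − [5,8] + [5,7].
The resulting 27×18 matrix has rank 17, and its Smith normal form has invariant factors (1,1,1,1,1,1,1,1,1,1,1,1,1,1,1,1,1).

Computing H_k = (kernel of ∂_k) / (image of ∂_{k+1}):

  H_2: rank ker ∂_2 − rank ∂_3 = (18 − 17) − 0 = 1, and there is no ∂_3, so H_2 = Z.

H_2 ≅ Z.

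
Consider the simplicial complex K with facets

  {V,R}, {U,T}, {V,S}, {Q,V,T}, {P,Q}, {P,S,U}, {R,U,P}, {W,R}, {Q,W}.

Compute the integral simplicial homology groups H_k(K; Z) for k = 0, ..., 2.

We work with the vertex ordering P < Q < R < S < T < U < V < W. The simplices of K, each written with vertices in increasing order, are:

  0-simplices (8): P, Q, R, S, T, U, V, W
  1-simplices (14): PQ, PR, PS, PU, QT, QV, QW, RU, RV, RW, SU, SV, TU, TV
  2-simplices (3): PRU, PSU, QTV

so the chain groups are C_0 ≅ Z^8, C_1 ≅ Z^14, C_2 ≅ Z^3.

The boundary map ∂_1: C_1 → C_0 is given by ∂[p,q] = [q] − [p]. For instance
  ∂PR = R − P.
As a 8×14 matrix over Z this has rank 7, with invariant factors (1,1,1,1,1,1,1).

Boundary ∂_2: C_2 → C_1 maps a triangle to the signed sum of its edges. For instance
  ∂PRU = RU − PU + PR,
  ∂QTV = TV − QV + QT.
This gives a 14×3 integer matrix of rank 3; reducing to Smith normal form yields diagonal entries (1,1,1).

Reading off H_k = ker ∂_k / im ∂_{k+1}:

  H_0: rank C_0 − rank ∂_1 = 8 − 7 = 1, and the invariant factors of ∂_1 are all 1, so H_0 = Z.
  H_1: rank ker ∂_1 − rank ∂_2 = (14 − 7) − 3 = 4, and the invariant factors of ∂_2 are all 1, so H_1 = Z^4.
  H_2: rank ker ∂_2 − rank ∂_3 = (3 − 3) − 0 = 0, and there is no ∂_3, so H_2 = 0.

H_0 = Z,  H_1 = Z^4,  H_2 = 0.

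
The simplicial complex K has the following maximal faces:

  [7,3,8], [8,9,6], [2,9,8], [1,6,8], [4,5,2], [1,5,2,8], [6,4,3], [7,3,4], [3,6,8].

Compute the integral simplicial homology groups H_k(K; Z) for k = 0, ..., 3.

H_0 ≅ Z,  H_1 ≅ Z,  H_2 = 0,  H_3 = 0.

Order the vertices as 1 < 2 < 3 < 4 < 5 < 6 < 7 < 8 < 9. Listing each simplex with vertices in this order, K has dimension 3 with simplices:

  0-simplices (9): [1], [2], [3], [4], [5], [6], [7], [8], [9]
  1-simplices (20): [1,2], [1,5], [1,6], [1,8], [2,4], [2,5], [2,8], [2,9], [3,4], [3,6], [3,7], [3,8], [4,5], [4,6], [4,7], [5,8], [6,8], [6,9], [7,8], [8,9]
  2-simplices (12): [1,2,5], [1,2,8], [1,5,8], [1,6,8], [2,4,5], [2,5,8], [2,8,9], [3,4,6], [3,4,7], [3,6,8], [3,7,8], [6,8,9]
  3-simplices (1): [1,2,5,8]

Hence C_0 ≅ Z^9, C_1 ≅ Z^20, C_2 ≅ Z^12, C_3 ≅ Z^1.

∂_1: C_1 → C_0 maps an edge to its endpoints' difference, ∂[p,q] = q − p. For instance
  ∂[8,9] = [9] − [8].
As a 9×20 matrix over Z this has rank 8, with invariant factors (1,1,1,1,1,1,1,1).

∂_2: C_2 → C_1 maps a triangle to the signed sum of its edges. For instance
  ∂[3,6,8] = [6,8] − [3,8] + [3,6],
  ∂[3,4,7] = [4,7] − [3,7] + [3,4].
This gives a 20×12 integer matrix of rank 11; reducing to Smith normal form yields diagonal entries (1,1,1,1,1,1,1,1,1,1,1).

Boundary ∂_3: C_3 → C_2 sends each 3-simplex σ to the alternating sum Σ_i (−1)^i (σ with its i-th vertex removed). For instance
  ∂[1,2,5,8] = [2,5,8] − [1,5,8] + [1,2,8] − [1,2,5].
This gives a 12×1 integer matrix of rank 1; reducing to Smith normal form yields diagonal entries (1).

Reading off H_k = ker ∂_k / im ∂_{k+1}:

  H_0: rank C_0 − rank ∂_1 = 9 − 8 = 1, and the invariant factors of ∂_1 are all 1, so H_0 = Z.
  H_1: rank ker ∂_1 − rank ∂_2 = (20 − 8) − 11 = 1, and the invariant factors of ∂_2 are all 1, so H_1 = Z.
  H_2: rank ker ∂_2 − rank ∂_3 = (12 − 11) − 1 = 0, and the invariant factors of ∂_3 are all 1, so H_2 = 0.
  H_3: rank ker ∂_3 − rank ∂_4 = (1 − 1) − 0 = 0, and there is no ∂_4, so H_3 = 0.

As a check, the Euler characteristic is 9 − 20 + 12 − 1 = 0, which agrees with 1 − 1 + 0 − 0 = 0.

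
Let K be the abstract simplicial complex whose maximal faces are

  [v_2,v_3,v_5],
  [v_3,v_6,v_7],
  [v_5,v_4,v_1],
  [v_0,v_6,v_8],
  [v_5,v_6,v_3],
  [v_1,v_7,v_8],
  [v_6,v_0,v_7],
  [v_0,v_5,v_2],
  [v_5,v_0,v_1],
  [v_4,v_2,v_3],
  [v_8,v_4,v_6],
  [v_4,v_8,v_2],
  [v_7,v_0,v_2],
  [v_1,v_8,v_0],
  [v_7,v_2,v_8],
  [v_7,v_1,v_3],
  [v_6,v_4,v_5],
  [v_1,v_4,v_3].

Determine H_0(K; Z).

We work with the vertex ordering v_0 < v_1 < v_2 < v_3 < v_4 < v_5 < v_6 < v_7 < v_8. The simplices of K, each written with vertices in increasing order, are:

  0-simplices (9): [v_0], [v_1], [v_2], [v_3], [v_4], [v_5], [v_6], [v_7], [v_8]
  1-simplices (27): (27 of them)
  2-simplices (18): (18 of them)

giving chain groups C_0 ≅ Z^9, C_1 ≅ Z^27, C_2 ≅ Z^18.

The boundary map ∂_1: C_1 → C_0 is given by ∂[p,q] = [q] − [p].
This gives a 9×27 integer matrix of rank 8; reducing to Smith normal form yields diagonal entries (1,1,1,1,1,1,1,1).

∂_2: C_2 → C_1 sends each 2-simplex [p,q,r] to [q,r] − [p,r] + [p,q]. For instance
  ∂[v_1,v_3,v_4] = [v_3,v_4] − [v_1,v_4] + [v_1,v_3],
  ∂[v_1,v_4,v_5] = [v_4,v_5] − [v_1,v_5] + [v_1,v_4].
As a 27×18 matrix over Z this has rank 18, with invariant factors (1,1,1,1,1,1,1,1,1,1,1,1,1,1,1,1,1,2).

Computing H_k = (kernel of ∂_k) / (image of ∂_{k+1}):

  H_0: rank C_0 − rank ∂_1 = 9 − 8 = 1, and the invariant factors of ∂_1 are all 1, so H_0 = Z.

H_0 ≅ Z.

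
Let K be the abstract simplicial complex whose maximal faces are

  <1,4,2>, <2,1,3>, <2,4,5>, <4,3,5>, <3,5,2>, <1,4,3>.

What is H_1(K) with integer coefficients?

H_1 ≅ 0.

Fix the vertex order 1 < 2 < 3 < 4 < 5 and write every simplex with vertices in increasing order. Then dim K = 2 and the simplices of K are:

  0-simplices (5): [1], [2], [3], [4], [5]
  1-simplices (9): [1,2], [1,3], [1,4], [2,3], [2,4], [2,5], [3,4], [3,5], [4,5]
  2-simplices (6): [1,2,3], [1,2,4], [1,3,4], [2,3,5], [2,4,5], [3,4,5]

giving chain groups C_0 ≅ Z^5, C_1 ≅ Z^9, C_2 ≅ Z^6.

∂_1: C_1 → C_0 sends each edge [p,q] (with p < q) to q − p.
The resulting 5×9 matrix has rank 4, and its Smith normal form has invariant factors (1,1,1,1).

The boundary map ∂_2: C_2 → C_1 maps a triangle to the signed sum of its edges. For instance
  ∂[2,4,5] = [4,5] − [2,5] + [2,4],
  ∂[2,3,5] = [3,5] − [2,5] + [2,3].
As a 9×6 matrix over Z this has rank 5, with invariant factors (1,1,1,1,1).

Now H_k = ker ∂_k / im ∂_{k+1}, so:

  H_1: rank ker ∂_1 − rank ∂_2 = (9 − 4) − 5 = 0, and the invariant factors of ∂_2 are all 1, so H_1 ≅ 0.

(K is a triangulation of the 2-sphere S^2.)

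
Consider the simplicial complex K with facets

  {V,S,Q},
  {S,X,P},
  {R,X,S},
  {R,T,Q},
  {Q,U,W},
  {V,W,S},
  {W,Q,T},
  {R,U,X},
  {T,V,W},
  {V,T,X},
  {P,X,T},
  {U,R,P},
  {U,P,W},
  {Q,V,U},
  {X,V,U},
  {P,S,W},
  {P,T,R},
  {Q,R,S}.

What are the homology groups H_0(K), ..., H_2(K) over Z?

H_0 ≅ Z,  H_1 ≅ Z ⊕ Z_2,  H_2 = 0.

Order the vertices as P < Q < R < S < T < U < V < W < X. Listing each simplex with vertices in this order, K has dimension 2 with simplices:

  0-simplices (9): P, Q, R, S, T, U, V, W, X
  1-simplices (27): PR, PS, PT, PU, PW, PX, QR, QS, QT, QU, QV, QW, RS, RT, RU, RX, SV, SW, SX, TV, TW, TX, UV, UW, UX, VW, VX
  2-simplices (18): PRT, PRU, PSW, PSX, PTX, PUW, QRS, QRT, QSV, QTW, QUV, QUW, RSX, RUX, SVW, TVW, TVX, UVX

so the chain groups are C_0 ≅ Z^9, C_1 ≅ Z^27, C_2 ≅ Z^18.

Boundary ∂_1: C_1 → C_0 sends each edge [p,q] (with p < q) to q − p. For instance
  ∂SV = V − S.
As a 9×27 matrix over Z this has rank 8, with invariant factors (1,1,1,1,1,1,1,1).

Boundary ∂_2: C_2 → C_1 sends each 2-simplex [p,q,r] to [q,r] − [p,r] + [p,q]. For instance
  ∂TVW = VW − TW + TV,
  ∂QUV = UV − QV + QU.
The resulting 27×18 matrix has rank 18, and its Smith normal form has invariant factors (1,1,1,1,1,1,1,1,1,1,1,1,1,1,1,1,1,2).

Reading off H_k = ker ∂_k / im ∂_{k+1}:

  H_0: rank C_0 − rank ∂_1 = 9 − 8 = 1, and the invariant factors of ∂_1 are all 1, so H_0 ≅ Z.
  H_1: rank ker ∂_1 − rank ∂_2 = (27 − 8) − 18 = 1, and ∂_2 has invariant factor 2 > 1, so H_1 ≅ Z ⊕ Z_2.
  H_2: rank ker ∂_2 − rank ∂_3 = (18 − 18) − 0 = 0, and there is no ∂_3, so H_2 ≅ 0.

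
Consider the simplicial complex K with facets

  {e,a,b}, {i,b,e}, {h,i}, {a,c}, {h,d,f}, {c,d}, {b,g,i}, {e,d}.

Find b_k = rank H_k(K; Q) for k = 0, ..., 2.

Take the total order a < b < c < d < e < f < g < h < i on the vertex set. Then K (dimension 2) consists of the simplices:

  0-simplices (9): a, b, c, d, e, f, g, h, i
  1-simplices (14): ab, ac, ae, be, bg, bi, cd, de, df, dh, ei, fh, gi, hi
  2-simplices (4): abe, bei, bgi, dfh

so the chain groups are C_0 ≅ Z^9, C_1 ≅ Z^14, C_2 ≅ Z^4.

The boundary map ∂_1: C_1 → C_0 sends each edge [p,q] (with p < q) to q − p. For instance
  ∂hi = i − h.
This gives a 9×14 integer matrix of rank 8; reducing to Smith normal form yields diagonal entries (1,1,1,1,1,1,1,1).

Boundary ∂_2: C_2 → C_1 maps a triangle to the signed sum of its edges. For instance
  ∂bei = ei − bi + be,
  ∂dfh = fh − dh + df.
The 14×4 boundary matrix has rank 4 and Smith normal form diag(1,1,1,1).

Computing H_k = (kernel of ∂_k) / (image of ∂_{k+1}):

  H_0: rank C_0 − rank ∂_1 = 9 − 8 = 1, and the invariant factors of ∂_1 are all 1, so H_0 = Z.
  H_1: rank ker ∂_1 − rank ∂_2 = (14 − 8) − 4 = 2, and the invariant factors of ∂_2 are all 1, so H_1 = Z^2.
  H_2: rank ker ∂_2 − rank ∂_3 = (4 − 4) − 0 = 0, and there is no ∂_3, so H_2 = 0.

Hence the Betti numbers are b_0 = 1, b_1 = 2, b_2 = 0.

b_0 = 1, b_1 = 2, b_2 = 0.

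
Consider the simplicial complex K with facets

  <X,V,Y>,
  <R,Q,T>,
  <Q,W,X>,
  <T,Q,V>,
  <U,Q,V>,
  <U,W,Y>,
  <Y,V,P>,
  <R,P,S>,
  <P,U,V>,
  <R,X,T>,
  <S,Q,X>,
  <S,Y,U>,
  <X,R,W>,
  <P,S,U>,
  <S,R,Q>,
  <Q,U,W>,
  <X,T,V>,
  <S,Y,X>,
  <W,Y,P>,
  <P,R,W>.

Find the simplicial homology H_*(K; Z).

H_0 = Z,  H_1 = Z ⊕ Z/2,  H_2 = 0.

Take the total order P < Q < R < S < T < U < V < W < X < Y on the vertex set. Then K (dimension 2) consists of the simplices:

  0-simplices (10): P, Q, R, S, T, U, V, W, X, Y
  1-simplices (30): PR, PS, PU, PV, PW, PY, QR, QS, QT, QU, QV, QW, QX, RS, RT, RW, RX, SU, SX, SY, TV, TX, UV, UW, UY, VX, VY, WX, WY, XY
  2-simplices (20): PRS, PRW, PSU, PUV, PVY, PWY, QRS, QRT, QSX, QTV, QUV, QUW, QWX, RTX, RWX, SUY, SXY, TVX, UWY, VXY

so the chain groups are C_0 ≅ Z^10, C_1 ≅ Z^30, C_2 ≅ Z^20.

∂_1: C_1 → C_0 is given by ∂[p,q] = [q] − [p]. For instance
  ∂UW = W − U.
This gives a 10×30 integer matrix of rank 9; reducing to Smith normal form yields diagonal entries (1,1,1,1,1,1,1,1,1).

The boundary map ∂_2: C_2 → C_1 sends each 2-simplex [p,q,r] to [q,r] − [p,r] + [p,q]. For instance
  ∂SUY = UY − SY + SU,
  ∂PRW = RW − PW + PR.
This gives a 30×20 integer matrix of rank 20; reducing to Smith normal form yields diagonal entries (1,1,1,1,1,1,1,1,1,1,1,1,1,1,1,1,1,1,1,2).

Computing H_k = (kernel of ∂_k) / (image of ∂_{k+1}):

  H_0: rank C_0 − rank ∂_1 = 10 − 9 = 1, and the invariant factors of ∂_1 are all 1, so H_0 ≅ Z.
  H_1: rank ker ∂_1 − rank ∂_2 = (30 − 9) − 20 = 1, and ∂_2 has invariant factor 2 > 1, so H_1 ≅ Z ⊕ Z/2.
  H_2: rank ker ∂_2 − rank ∂_3 = (20 − 20) − 0 = 0, and there is no ∂_3, so H_2 ≅ 0.

As a check, the Euler characteristic is 10 − 30 + 20 = 0, which agrees with 1 − 1 + 0 = 0.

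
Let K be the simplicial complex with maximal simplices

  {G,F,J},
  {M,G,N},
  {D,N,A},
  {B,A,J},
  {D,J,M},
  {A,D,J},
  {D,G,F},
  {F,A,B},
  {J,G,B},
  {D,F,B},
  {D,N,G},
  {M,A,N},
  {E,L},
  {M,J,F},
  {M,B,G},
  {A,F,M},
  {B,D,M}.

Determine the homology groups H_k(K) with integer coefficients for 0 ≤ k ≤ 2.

Take the total order A < B < D < E < F < G < J < L < M < N on the vertex set. Then K (dimension 2) consists of the simplices:

  0-simplices (10): A, B, D, E, F, G, J, L, M, N
  1-simplices (25): AB, AD, AF, AJ, AM, AN, BD, BF, BG, BJ, BM, DF, DG, DJ, DM, DN, EL, FG, FJ, FM, GJ, GM, GN, JM, MN
  2-simplices (16): ABF, ABJ, ADJ, ADN, AFM, AMN, BDF, BDM, BGJ, BGM, DFG, DGN, DJM, FGJ, FJM, GMN

giving chain groups C_0 ≅ Z^10, C_1 ≅ Z^25, C_2 ≅ Z^16.

Boundary ∂_1: C_1 → C_0 is given by ∂[p,q] = [q] − [p]. For instance
  ∂GM = M − G.
This gives a 10×25 integer matrix of rank 8; reducing to Smith normal form yields diagonal entries (1,1,1,1,1,1,1,1).

Boundary ∂_2: C_2 → C_1 maps a triangle to the signed sum of its edges. For instance
  ∂ADJ = DJ − AJ + AD,
  ∂FJM = JM − FM + FJ.
As a 25×16 matrix over Z this has rank 15, with invariant factors (1,1,1,1,1,1,1,1,1,1,1,1,1,1,1).

Now H_k = ker ∂_k / im ∂_{k+1}, so:

  H_0: rank C_0 − rank ∂_1 = 10 − 8 = 2, and the invariant factors of ∂_1 are all 1, so H_0 = Z^2.
  H_1: rank ker ∂_1 − rank ∂_2 = (25 − 8) − 15 = 2, and the invariant factors of ∂_2 are all 1, so H_1 = Z^2.
  H_2: rank ker ∂_2 − rank ∂_3 = (16 − 15) − 0 = 1, and there is no ∂_3, so H_2 = Z.

H_0 ≅ Z^2,  H_1 ≅ Z^2,  H_2 ≅ Z.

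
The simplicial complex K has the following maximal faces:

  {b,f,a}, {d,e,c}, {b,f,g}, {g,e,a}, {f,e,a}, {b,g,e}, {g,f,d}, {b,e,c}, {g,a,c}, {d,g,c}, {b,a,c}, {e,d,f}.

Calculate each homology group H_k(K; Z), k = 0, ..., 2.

Take the total order a < b < c < d < e < f < g on the vertex set. Then K (dimension 2) consists of the simplices:

  0-simplices (7): a, b, c, d, e, f, g
  1-simplices (18): ab, ac, ae, af, ag, bc, be, bf, bg, cd, ce, cg, de, df, dg, ef, eg, fg
  2-simplices (12): abc, abf, acg, aef, aeg, bce, beg, bfg, cde, cdg, def, dfg

giving chain groups C_0 ≅ Z^7, C_1 ≅ Z^18, C_2 ≅ Z^12.

∂_1: C_1 → C_0 maps an edge to its endpoints' difference, ∂[p,q] = q − p.
This gives a 7×18 integer matrix of rank 6; reducing to Smith normal form yields diagonal entries (1,1,1,1,1,1).

The boundary map ∂_2: C_2 → C_1 acts by ∂[p,q,r] = [q,r] − [p,r] + [p,q]. For instance
  ∂cdg = dg − cg + cd,
  ∂bfg = fg − bg + bf.
As a 18×12 matrix over Z this has rank 12, with invariant factors (1,1,1,1,1,1,1,1,1,1,1,2).

Now H_k = ker ∂_k / im ∂_{k+1}, so:

  H_0: rank C_0 − rank ∂_1 = 7 − 6 = 1, and the invariant factors of ∂_1 are all 1, so H_0 = Z.
  H_1: rank ker ∂_1 − rank ∂_2 = (18 − 6) − 12 = 0, and ∂_2 has invariant factor 2 > 1, so H_1 = Z/2.
  H_2: rank ker ∂_2 − rank ∂_3 = (12 − 12) − 0 = 0, and there is no ∂_3, so H_2 = 0.

(K is a triangulation of the real projective plane RP^2.)

H_0 ≅ Z,  H_1 ≅ Z/2,  H_2 = 0.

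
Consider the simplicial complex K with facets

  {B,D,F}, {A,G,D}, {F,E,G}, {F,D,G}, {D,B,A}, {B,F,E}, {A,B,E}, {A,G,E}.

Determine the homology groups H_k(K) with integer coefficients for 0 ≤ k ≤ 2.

H_0 = Z,  H_1 = 0,  H_2 = Z.

Order the vertices as A < B < D < E < F < G. Listing each simplex with vertices in this order, K has dimension 2 with simplices:

  0-simplices (6): A, B, D, E, F, G
  1-simplices (12): AB, AD, AE, AG, BD, BE, BF, DF, DG, EF, EG, FG
  2-simplices (8): ABD, ABE, ADG, AEG, BDF, BEF, DFG, EFG

so the chain groups are C_0 ≅ Z^6, C_1 ≅ Z^12, C_2 ≅ Z^8.

The boundary map ∂_1: C_1 → C_0 is given by ∂[p,q] = [q] − [p]. For instance
  ∂AB = B − A.
The 6×12 boundary matrix has rank 5 and Smith normal form diag(1,1,1,1,1).

The boundary map ∂_2: C_2 → C_1 maps a triangle to the signed sum of its edges. For instance
  ∂EFG = FG − EG + EF,
  ∂AEG = EG − AG + AE.
This gives a 12×8 integer matrix of rank 7; reducing to Smith normal form yields diagonal entries (1,1,1,1,1,1,1).

From H_k ≅ ker(∂_k) / im(∂_{k+1}) we obtain:

  H_0: rank C_0 − rank ∂_1 = 6 − 5 = 1, and the invariant factors of ∂_1 are all 1, so H_0 = Z.
  H_1: rank ker ∂_1 − rank ∂_2 = (12 − 5) − 7 = 0, and the invariant factors of ∂_2 are all 1, so H_1 = 0.
  H_2: rank ker ∂_2 − rank ∂_3 = (8 − 7) − 0 = 1, and there is no ∂_3, so H_2 = Z.

(K is a triangulation of the 2-sphere S^2.)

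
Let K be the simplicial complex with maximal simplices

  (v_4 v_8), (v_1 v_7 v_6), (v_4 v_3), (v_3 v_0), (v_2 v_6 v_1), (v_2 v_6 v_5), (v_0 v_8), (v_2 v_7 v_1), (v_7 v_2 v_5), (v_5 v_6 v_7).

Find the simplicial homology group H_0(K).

H_0 ≅ Z^2.

We work with the vertex ordering v_0 < v_1 < v_2 < v_3 < v_4 < v_5 < v_6 < v_7 < v_8. The simplices of K, each written with vertices in increasing order, are:

  0-simplices (9): [v_0], [v_1], [v_2], [v_3], [v_4], [v_5], [v_6], [v_7], [v_8]
  1-simplices (13): [v_0,v_3], [v_0,v_8], [v_1,v_2], [v_1,v_6], [v_1,v_7], [v_2,v_5], [v_2,v_6], [v_2,v_7], [v_3,v_4], [v_4,v_8], [v_5,v_6], [v_5,v_7], [v_6,v_7]
  2-simplices (6): [v_1,v_2,v_6], [v_1,v_2,v_7], [v_1,v_6,v_7], [v_2,v_5,v_6], [v_2,v_5,v_7], [v_5,v_6,v_7]

giving chain groups C_0 ≅ Z^9, C_1 ≅ Z^13, C_2 ≅ Z^6.

∂_1: C_1 → C_0 is given by ∂[p,q] = [q] − [p]. For instance
  ∂[v_0,v_3] = [v_3] − [v_0].
The 9×13 boundary matrix has rank 7 and Smith normal form diag(1,1,1,1,1,1,1).

∂_2: C_2 → C_1 maps a triangle to the signed sum of its edges. For instance
  ∂[v_5,v_6,v_7] = [v_6,v_7] − [v_5,v_7] + [v_5,v_6],
  ∂[v_1,v_2,v_6] = [v_2,v_6] − [v_1,v_6] + [v_1,v_2].
The resulting 13×6 matrix has rank 5, and its Smith normal form has invariant factors (1,1,1,1,1).

Reading off H_k = ker ∂_k / im ∂_{k+1}:

  H_0: rank C_0 − rank ∂_1 = 9 − 7 = 2, and the invariant factors of ∂_1 are all 1, so H_0 = Z^2.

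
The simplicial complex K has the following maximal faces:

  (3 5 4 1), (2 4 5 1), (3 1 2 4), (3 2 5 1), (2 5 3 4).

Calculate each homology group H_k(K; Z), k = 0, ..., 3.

Order the vertices as 1 < 2 < 3 < 4 < 5. Listing each simplex with vertices in this order, K has dimension 3 with simplices:

  0-simplices (5): [1], [2], [3], [4], [5]
  1-simplices (10): [1,2], [1,3], [1,4], [1,5], [2,3], [2,4], [2,5], [3,4], [3,5], [4,5]
  2-simplices (10): [1,2,3], [1,2,4], [1,2,5], [1,3,4], [1,3,5], [1,4,5], [2,3,4], [2,3,5], [2,4,5], [3,4,5]
  3-simplices (5): [1,2,3,4], [1,2,3,5], [1,2,4,5], [1,3,4,5], [2,3,4,5]

giving chain groups C_0 ≅ Z^5, C_1 ≅ Z^10, C_2 ≅ Z^10, C_3 ≅ Z^5.

∂_1: C_1 → C_0 is given by ∂[p,q] = [q] − [p]. For instance
  ∂[2,4] = [4] − [2].
The 5×10 boundary matrix has rank 4 and Smith normal form diag(1,1,1,1).

Boundary ∂_2: C_2 → C_1 maps a triangle to the signed sum of its edges. For instance
  ∂[1,4,5] = [4,5] − [1,5] + [1,4],
  ∂[1,2,4] = [2,4] − [1,4] + [1,2].
The resulting 10×10 matrix has rank 6, and its Smith normal form has invariant factors (1,1,1,1,1,1).

Boundary ∂_3: C_3 → C_2 sends each 3-simplex σ to the alternating sum Σ_i (−1)^i (σ with its i-th vertex removed). For instance
  ∂[1,2,4,5] = [2,4,5] − [1,4,5] + [1,2,5] − [1,2,4],
  ∂[1,2,3,4] = [2,3,4] − [1,3,4] + [1,2,4] − [1,2,3].
The resulting 10×5 matrix has rank 4, and its Smith normal form has invariant factors (1,1,1,1).

Now H_k = ker ∂_k / im ∂_{k+1}, so:

  H_0: rank C_0 − rank ∂_1 = 5 − 4 = 1, and the invariant factors of ∂_1 are all 1, so H_0 = Z.
  H_1: rank ker ∂_1 − rank ∂_2 = (10 − 4) − 6 = 0, and the invariant factors of ∂_2 are all 1, so H_1 = 0.
  H_2: rank ker ∂_2 − rank ∂_3 = (10 − 6) − 4 = 0, and the invariant factors of ∂_3 are all 1, so H_2 = 0.
  H_3: rank ker ∂_3 − rank ∂_4 = (5 − 4) − 0 = 1, and there is no ∂_4, so H_3 = Z.

As a check, the Euler characteristic is 5 − 10 + 10 − 5 = 0, which agrees with 1 − 0 + 0 − 1 = 0.

H_0 ≅ Z,  H_1 = 0,  H_2 = 0,  H_3 ≅ Z.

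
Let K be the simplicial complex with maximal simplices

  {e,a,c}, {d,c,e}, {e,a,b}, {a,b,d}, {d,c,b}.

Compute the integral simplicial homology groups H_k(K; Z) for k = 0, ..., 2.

H_0 = Z,  H_1 = Z,  H_2 = 0.

Take the total order a < b < c < d < e on the vertex set. Then K (dimension 2) consists of the simplices:

  0-simplices (5): a, b, c, d, e
  1-simplices (10): ab, ac, ad, ae, bc, bd, be, cd, ce, de
  2-simplices (5): abd, abe, ace, bcd, cde

so the chain groups are C_0 ≅ Z^5, C_1 ≅ Z^10, C_2 ≅ Z^5.

The boundary map ∂_1: C_1 → C_0 maps an edge to its endpoints' difference, ∂[p,q] = q − p. For instance
  ∂ae = e − a.
This gives a 5×10 integer matrix of rank 4; reducing to Smith normal form yields diagonal entries (1,1,1,1).

∂_2: C_2 → C_1 maps a triangle to the signed sum of its edges. For instance
  ∂cde = de − ce + cd,
  ∂abe = be − ae + ab.
The 10×5 boundary matrix has rank 5 and Smith normal form diag(1,1,1,1,1).

Reading off H_k = ker ∂_k / im ∂_{k+1}:

  H_0: rank C_0 − rank ∂_1 = 5 − 4 = 1, and the invariant factors of ∂_1 are all 1, so H_0 ≅ Z.
  H_1: rank ker ∂_1 − rank ∂_2 = (10 − 4) − 5 = 1, and the invariant factors of ∂_2 are all 1, so H_1 ≅ Z.
  H_2: rank ker ∂_2 − rank ∂_3 = (5 − 5) − 0 = 0, and there is no ∂_3, so H_2 ≅ 0.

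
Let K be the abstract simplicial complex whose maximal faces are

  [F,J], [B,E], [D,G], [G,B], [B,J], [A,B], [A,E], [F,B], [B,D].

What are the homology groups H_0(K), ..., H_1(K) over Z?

We work with the vertex ordering A < B < D < E < F < G < J. The simplices of K, each written with vertices in increasing order, are:

  0-simplices (7): A, B, D, E, F, G, J
  1-simplices (9): AB, AE, BD, BE, BF, BG, BJ, DG, FJ

Hence C_0 ≅ Z^7, C_1 ≅ Z^9.

Boundary ∂_1: C_1 → C_0 is given by ∂[p,q] = [q] − [p]. For instance
  ∂BE = E − B.
The 7×9 boundary matrix has rank 6 and Smith normal form diag(1,1,1,1,1,1).

From H_k ≅ ker(∂_k) / im(∂_{k+1}) we obtain:

  H_0: rank C_0 − rank ∂_1 = 7 − 6 = 1, and the invariant factors of ∂_1 are all 1, so H_0 = Z.
  H_1: rank ker ∂_1 − rank ∂_2 = (9 − 6) − 0 = 3, and there is no ∂_2, so H_1 = Z^3.

(K is a triangulation of a wedge of 3 circles.)

H_0 ≅ Z,  H_1 ≅ Z^3.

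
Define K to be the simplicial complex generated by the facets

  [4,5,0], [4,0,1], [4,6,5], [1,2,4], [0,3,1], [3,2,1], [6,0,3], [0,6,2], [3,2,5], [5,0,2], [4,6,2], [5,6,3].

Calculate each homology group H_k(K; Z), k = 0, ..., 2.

Order the vertices as 0 < 1 < 2 < 3 < 4 < 5 < 6. Listing each simplex with vertices in this order, K has dimension 2 with simplices:

  0-simplices (7): [0], [1], [2], [3], [4], [5], [6]
  1-simplices (18): [0,1], [0,2], [0,3], [0,4], [0,5], [0,6], [1,2], [1,3], [1,4], [2,3], [2,4], [2,5], [2,6], [3,5], [3,6], [4,5], [4,6], [5,6]
  2-simplices (12): [0,1,3], [0,1,4], [0,2,5], [0,2,6], [0,3,6], [0,4,5], [1,2,3], [1,2,4], [2,3,5], [2,4,6], [3,5,6], [4,5,6]

Hence C_0 ≅ Z^7, C_1 ≅ Z^18, C_2 ≅ Z^12.

The boundary map ∂_1: C_1 → C_0 is given by ∂[p,q] = [q] − [p]. For instance
  ∂[0,3] = [3] − [0].
The resulting 7×18 matrix has rank 6, and its Smith normal form has invariant factors (1,1,1,1,1,1).

∂_2: C_2 → C_1 maps a triangle to the signed sum of its edges. For instance
  ∂[2,3,5] = [3,5] − [2,5] + [2,3],
  ∂[0,2,5] = [2,5] − [0,5] + [0,2].
The resulting 18×12 matrix has rank 12, and its Smith normal form has invariant factors (1,1,1,1,1,1,1,1,1,1,1,2).

Now H_k = ker ∂_k / im ∂_{k+1}, so:

  H_0: rank C_0 − rank ∂_1 = 7 − 6 = 1, and the invariant factors of ∂_1 are all 1, so H_0 ≅ Z.
  H_1: rank ker ∂_1 − rank ∂_2 = (18 − 6) − 12 = 0, and ∂_2 has invariant factor 2 > 1, so H_1 ≅ Z/2Z.
  H_2: rank ker ∂_2 − rank ∂_3 = (12 − 12) − 0 = 0, and there is no ∂_3, so H_2 ≅ 0.

H_0 ≅ Z,  H_1 ≅ Z/2Z,  H_2 = 0.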